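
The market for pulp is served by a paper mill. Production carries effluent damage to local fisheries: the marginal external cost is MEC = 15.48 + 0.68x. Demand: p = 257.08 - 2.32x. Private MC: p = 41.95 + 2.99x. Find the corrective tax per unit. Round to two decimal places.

Social marginal cost = private MC + MEC = 57.43 + 3.67x.
Set SMC = demand: 57.43 + 3.67x = 257.08 - 2.32x → x* = 33.3306.
The Pigouvian tax equals MEC at x*: 15.48 + 0.68×33.3306 = 38.1448.

tax = 38.14 per unit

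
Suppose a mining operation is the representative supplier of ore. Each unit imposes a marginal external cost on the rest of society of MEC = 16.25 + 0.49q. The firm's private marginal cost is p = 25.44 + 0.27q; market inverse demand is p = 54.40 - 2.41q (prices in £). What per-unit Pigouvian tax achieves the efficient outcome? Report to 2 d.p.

tax = £18.21 per unit

Social marginal cost = private MC + MEC = 41.69 + 0.76q.
Set SMC = demand: 41.69 + 0.76q = 54.40 - 2.41q → q* = 4.0095.
The Pigouvian tax equals MEC at q*: 16.25 + 0.49×4.0095 = 18.2147.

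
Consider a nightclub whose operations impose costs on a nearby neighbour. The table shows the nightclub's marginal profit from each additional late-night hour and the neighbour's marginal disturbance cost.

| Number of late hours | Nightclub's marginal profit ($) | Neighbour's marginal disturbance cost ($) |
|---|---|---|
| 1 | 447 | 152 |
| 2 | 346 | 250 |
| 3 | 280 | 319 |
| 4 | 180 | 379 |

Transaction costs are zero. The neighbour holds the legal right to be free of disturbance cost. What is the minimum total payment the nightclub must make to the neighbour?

Efficient level: marginal profit ≥ marginal disturbance cost through level 2, so k* = 2.
With the neighbour holding the right, the nightclub must at least compensate total damage at k*: 152 + 250 = 402.

$402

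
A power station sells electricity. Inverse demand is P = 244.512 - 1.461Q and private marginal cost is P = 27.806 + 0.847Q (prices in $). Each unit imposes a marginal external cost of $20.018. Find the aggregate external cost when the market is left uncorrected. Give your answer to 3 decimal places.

Market equilibrium (private): 27.806 + 0.847Q = 244.512 - 1.461Q → Q_m = 93.8934.
Total external cost = MEC × Q_m = 20.018 × 93.8934 = 1879.5581.

$1879.558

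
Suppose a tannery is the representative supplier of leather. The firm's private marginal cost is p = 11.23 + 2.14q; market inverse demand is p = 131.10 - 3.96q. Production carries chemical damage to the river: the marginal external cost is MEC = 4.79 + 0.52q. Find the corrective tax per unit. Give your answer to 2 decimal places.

tax = 13.83 per unit

Social marginal cost = private MC + MEC = 16.02 + 2.66q.
Set SMC = demand: 16.02 + 2.66q = 131.10 - 3.96q → q* = 17.3837.
The Pigouvian tax equals MEC at q*: 4.79 + 0.52×17.3837 = 13.8295.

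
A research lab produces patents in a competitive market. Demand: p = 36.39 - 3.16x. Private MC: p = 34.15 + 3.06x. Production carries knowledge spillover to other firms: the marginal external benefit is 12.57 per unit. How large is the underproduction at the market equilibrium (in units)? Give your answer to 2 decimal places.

Market equilibrium (private): 34.15 + 3.06x = 36.39 - 3.16x → x_m = 0.3601.
Social marginal cost = private MC − MEB = 21.58 + 3.06x.
Set SMC = demand: 21.58 + 3.06x = 36.39 - 3.16x → x* = 2.3810.
Gap = |0.3601 − 2.3810| = 2.0209.

2.02 units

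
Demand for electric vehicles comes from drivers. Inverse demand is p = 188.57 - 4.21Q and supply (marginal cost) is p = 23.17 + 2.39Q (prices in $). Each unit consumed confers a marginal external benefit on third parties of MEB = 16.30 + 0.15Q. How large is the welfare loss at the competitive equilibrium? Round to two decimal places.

DWL = $31.19

Market equilibrium (private): 23.17 + 2.39Q = 188.57 - 4.21Q → Q_m = 25.0606.
Social marginal benefit = demand + MEB = 204.87 - 4.06Q.
Set SMB = MC: 204.87 - 4.06Q = 23.17 + 2.39Q → Q* = 28.1705.
The welfare-loss triangle has base |Q_m − Q*| and height MEB(Q_m) (the vertical gap between SMB and MC is zero at Q* and MEB at Q_m).
DWL = ½ × 3.1099 × 20.0591 = 31.1909.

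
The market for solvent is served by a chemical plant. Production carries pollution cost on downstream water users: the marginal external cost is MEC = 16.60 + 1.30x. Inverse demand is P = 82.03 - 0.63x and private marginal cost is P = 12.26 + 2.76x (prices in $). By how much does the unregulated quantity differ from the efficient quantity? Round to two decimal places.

9.24 units

Market equilibrium (private): 12.26 + 2.76x = 82.03 - 0.63x → x_m = 20.5811.
Social marginal cost = private MC + MEC = 28.86 + 4.06x.
Set SMC = demand: 28.86 + 4.06x = 82.03 - 0.63x → x* = 11.3369.
Gap = |20.5811 − 11.3369| = 9.2442.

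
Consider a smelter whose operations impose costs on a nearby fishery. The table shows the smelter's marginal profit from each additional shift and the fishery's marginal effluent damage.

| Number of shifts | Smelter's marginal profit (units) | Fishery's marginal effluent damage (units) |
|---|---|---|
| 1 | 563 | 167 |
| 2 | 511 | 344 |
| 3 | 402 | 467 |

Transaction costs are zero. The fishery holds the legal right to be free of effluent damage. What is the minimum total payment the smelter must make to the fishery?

511

Efficient level: marginal profit ≥ marginal effluent damage through level 2, so k* = 2.
With the fishery holding the right, the smelter must at least compensate total damage at k*: 167 + 344 = 511.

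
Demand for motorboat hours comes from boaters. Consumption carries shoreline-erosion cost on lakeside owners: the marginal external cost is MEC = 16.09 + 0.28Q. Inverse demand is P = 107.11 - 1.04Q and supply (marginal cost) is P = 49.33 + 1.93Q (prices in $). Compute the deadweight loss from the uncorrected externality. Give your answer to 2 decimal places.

DWL = $71.36

Market equilibrium (private): 49.33 + 1.93Q = 107.11 - 1.04Q → Q_m = 19.4545.
Social marginal benefit = demand − MEC = 91.02 - 1.32Q.
Set SMB = MC: 91.02 - 1.32Q = 49.33 + 1.93Q → Q* = 12.8277.
Height of the DWL triangle at Q_m is MC(Q_m) − SMB(Q_m) = MEC(Q_m) = 21.5373.
DWL = ½ × 6.6268 × 21.5373 = 71.3617.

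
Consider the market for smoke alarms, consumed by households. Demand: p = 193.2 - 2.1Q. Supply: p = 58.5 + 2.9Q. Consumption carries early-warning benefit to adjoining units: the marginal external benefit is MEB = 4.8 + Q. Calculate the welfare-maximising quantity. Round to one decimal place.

Social marginal benefit = demand + MEB = 198.0 - 1.1Q.
Set SMB = MC: 198.0 - 1.1Q = 58.5 + 2.9Q → Q* = 34.8750.

Q* = 34.9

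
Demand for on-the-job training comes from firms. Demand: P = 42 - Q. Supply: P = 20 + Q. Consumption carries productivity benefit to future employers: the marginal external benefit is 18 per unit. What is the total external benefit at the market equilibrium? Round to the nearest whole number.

Market equilibrium (private): 20 + Q = 42 - Q → Q_m = 11.0000.
Total external benefit = MEB × Q_m = 18 × 11.0000 = 198.0000.

198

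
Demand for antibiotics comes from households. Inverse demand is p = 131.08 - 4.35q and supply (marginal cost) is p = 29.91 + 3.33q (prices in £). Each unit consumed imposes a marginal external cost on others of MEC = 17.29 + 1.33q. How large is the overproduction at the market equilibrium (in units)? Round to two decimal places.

3.86 units

Market equilibrium (private): 29.91 + 3.33q = 131.08 - 4.35q → q_m = 13.1732.
Social marginal benefit = demand − MEC = 113.79 - 5.68q.
Set SMB = MC: 113.79 - 5.68q = 29.91 + 3.33q → q* = 9.3097.
Gap = |13.1732 − 9.3097| = 3.8635.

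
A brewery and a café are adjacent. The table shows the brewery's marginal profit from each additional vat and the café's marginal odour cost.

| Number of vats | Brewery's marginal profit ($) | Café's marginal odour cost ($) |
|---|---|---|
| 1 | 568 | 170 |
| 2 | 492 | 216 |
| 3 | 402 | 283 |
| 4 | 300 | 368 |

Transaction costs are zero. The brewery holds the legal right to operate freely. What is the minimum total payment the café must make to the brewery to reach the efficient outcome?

Left alone the brewery would choose level 4 (marginal profit stays positive).
Efficient level: k* = 3 (marginal profit ≥ marginal odour cost through 3).
The café must at least cover the brewery's forgone profit from cutting 4→3: 300 = 300.

$300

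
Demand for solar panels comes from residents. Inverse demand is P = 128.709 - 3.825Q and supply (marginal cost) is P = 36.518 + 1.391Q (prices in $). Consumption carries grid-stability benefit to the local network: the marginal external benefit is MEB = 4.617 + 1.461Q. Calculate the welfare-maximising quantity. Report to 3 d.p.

Social marginal benefit = demand + MEB = 133.326 - 2.364Q.
Set SMB = MC: 133.326 - 2.364Q = 36.518 + 1.391Q → Q* = 25.7811.

Q* = 25.781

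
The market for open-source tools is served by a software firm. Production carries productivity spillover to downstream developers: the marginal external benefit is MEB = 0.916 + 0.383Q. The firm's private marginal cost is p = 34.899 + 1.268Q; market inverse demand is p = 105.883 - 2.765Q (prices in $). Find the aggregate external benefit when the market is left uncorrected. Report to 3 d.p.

Market equilibrium (private): 34.899 + 1.268Q = 105.883 - 2.765Q → Q_m = 17.6008.
Total external benefit = ∫₀^{Q_m} (0.916 + 0.383Q) dQ = 0.916×17.6008 + ½×0.383×17.6008² = 75.4468.

$75.447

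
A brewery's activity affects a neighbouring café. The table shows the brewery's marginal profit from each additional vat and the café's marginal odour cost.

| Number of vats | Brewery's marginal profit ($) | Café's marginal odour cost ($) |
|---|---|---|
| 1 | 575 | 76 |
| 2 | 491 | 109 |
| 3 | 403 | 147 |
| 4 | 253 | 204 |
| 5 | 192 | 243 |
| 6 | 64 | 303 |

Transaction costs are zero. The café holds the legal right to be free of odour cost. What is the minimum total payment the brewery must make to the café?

Efficient level: marginal profit ≥ marginal odour cost through level 4, so k* = 4.
With the café holding the right, the brewery must at least compensate total damage at k*: 76 + 109 + 147 + 204 = 536.

$536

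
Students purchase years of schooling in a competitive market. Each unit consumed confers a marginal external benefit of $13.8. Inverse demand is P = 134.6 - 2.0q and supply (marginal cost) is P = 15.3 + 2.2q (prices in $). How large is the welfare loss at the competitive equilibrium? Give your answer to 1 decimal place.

Market equilibrium (private): 15.3 + 2.2q = 134.6 - 2.0q → q_m = 28.4048.
Social marginal benefit = demand + MEB = 148.4 - 2.0q.
Set SMB = MC: 148.4 - 2.0q = 15.3 + 2.2q → q* = 31.6905.
The welfare-loss triangle has base |q_m − q*| and height MEB(q_m) (the vertical gap between SMB and MC is zero at q* and MEB at q_m).
DWL = ½ × 3.2857 × 13.8000 = 22.6713.

DWL = $22.7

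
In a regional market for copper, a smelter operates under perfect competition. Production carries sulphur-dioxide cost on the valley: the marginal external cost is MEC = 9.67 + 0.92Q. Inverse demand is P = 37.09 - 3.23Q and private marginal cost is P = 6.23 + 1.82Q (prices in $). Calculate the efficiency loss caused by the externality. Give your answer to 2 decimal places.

DWL = $19.59

Market equilibrium (private): 6.23 + 1.82Q = 37.09 - 3.23Q → Q_m = 6.1109.
Social marginal cost = private MC + MEC = 15.90 + 2.74Q.
Set SMC = demand: 15.90 + 2.74Q = 37.09 - 3.23Q → Q* = 3.5494.
The welfare-loss triangle has base |Q_m − Q*| and height MEC(Q_m) (the vertical gap between SMC and demand is zero at Q* and MEC at Q_m).
DWL = ½ × 2.5615 × 15.2920 = 19.5852.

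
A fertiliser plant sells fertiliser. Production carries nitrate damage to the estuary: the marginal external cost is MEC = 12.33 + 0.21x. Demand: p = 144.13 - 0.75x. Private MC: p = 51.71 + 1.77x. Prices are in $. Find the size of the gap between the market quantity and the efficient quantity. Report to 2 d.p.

Market equilibrium (private): 51.71 + 1.77x = 144.13 - 0.75x → x_m = 36.6746.
Social marginal cost = private MC + MEC = 64.04 + 1.98x.
Set SMC = demand: 64.04 + 1.98x = 144.13 - 0.75x → x* = 29.3370.
Gap = |36.6746 − 29.3370| = 7.3376.

7.34 units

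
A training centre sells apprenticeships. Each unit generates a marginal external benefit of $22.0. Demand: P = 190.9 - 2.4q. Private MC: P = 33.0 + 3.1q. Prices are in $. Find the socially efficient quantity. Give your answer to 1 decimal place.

Social marginal cost = private MC − MEB = 11.0 + 3.1q.
Set SMC = demand: 11.0 + 3.1q = 190.9 - 2.4q → q* = 32.7091.

q* = 32.7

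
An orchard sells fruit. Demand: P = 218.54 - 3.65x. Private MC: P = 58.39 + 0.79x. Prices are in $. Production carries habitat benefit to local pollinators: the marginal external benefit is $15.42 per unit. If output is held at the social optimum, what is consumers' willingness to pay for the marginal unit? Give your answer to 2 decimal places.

P = $74.21

Social marginal cost = private MC − MEB = 42.97 + 0.79x.
Set SMC = demand: 42.97 + 0.79x = 218.54 - 3.65x → x* = 39.5428.
Consumer price on the demand curve at x*: 218.54 − 3.65×39.5428 = 74.2088.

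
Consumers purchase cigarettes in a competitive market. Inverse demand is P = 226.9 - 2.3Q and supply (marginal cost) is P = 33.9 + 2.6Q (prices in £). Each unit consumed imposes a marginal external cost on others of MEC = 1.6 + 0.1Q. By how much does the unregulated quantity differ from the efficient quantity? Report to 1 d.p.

1.1 units

Market equilibrium (private): 33.9 + 2.6Q = 226.9 - 2.3Q → Q_m = 39.3878.
Social marginal benefit = demand − MEC = 225.3 - 2.4Q.
Set SMB = MC: 225.3 - 2.4Q = 33.9 + 2.6Q → Q* = 38.2800.
Gap = |39.3878 − 38.2800| = 1.1078.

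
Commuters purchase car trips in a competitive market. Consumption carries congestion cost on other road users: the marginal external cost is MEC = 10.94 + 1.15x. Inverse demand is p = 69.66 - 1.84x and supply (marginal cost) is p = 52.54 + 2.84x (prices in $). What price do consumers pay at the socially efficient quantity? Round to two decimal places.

Social marginal benefit = demand − MEC = 58.72 - 2.99x.
Set SMB = MC: 58.72 - 2.99x = 52.54 + 2.84x → x* = 1.0600.
Consumer price on the demand curve at x*: 69.66 − 1.84×1.0600 = 67.7096.

P = $67.71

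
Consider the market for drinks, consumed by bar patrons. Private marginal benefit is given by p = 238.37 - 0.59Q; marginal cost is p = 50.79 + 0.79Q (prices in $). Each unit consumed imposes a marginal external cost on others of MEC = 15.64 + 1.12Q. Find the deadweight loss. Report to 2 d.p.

Market equilibrium (private): 50.79 + 0.79Q = 238.37 - 0.59Q → Q_m = 135.9275.
Social marginal benefit = demand − MEC = 222.73 - 1.71Q.
Set SMB = MC: 222.73 - 1.71Q = 50.79 + 0.79Q → Q* = 68.7760.
The loss is the area between SMB and MC from Q* to Q_m; with linear curves that's a triangle of height MEC(Q_m).
DWL = ½ × 67.1515 × 167.8788 = 5636.6566.

DWL = $5636.66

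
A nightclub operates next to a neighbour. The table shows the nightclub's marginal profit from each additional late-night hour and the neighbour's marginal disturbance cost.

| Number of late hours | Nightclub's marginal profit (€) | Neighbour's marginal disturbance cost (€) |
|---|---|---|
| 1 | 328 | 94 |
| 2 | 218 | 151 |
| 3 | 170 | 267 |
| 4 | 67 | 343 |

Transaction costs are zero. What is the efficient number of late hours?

Bargaining reaches the level where marginal profit last exceeds marginal disturbance cost.
That holds through level 2 (218 ≥ 151) but not at 3 (170 < 267).

2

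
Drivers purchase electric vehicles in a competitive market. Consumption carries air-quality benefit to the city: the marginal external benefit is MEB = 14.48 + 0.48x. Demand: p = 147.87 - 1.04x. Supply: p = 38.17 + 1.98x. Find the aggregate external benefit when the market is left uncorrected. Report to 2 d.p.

Market equilibrium (private): 38.17 + 1.98x = 147.87 - 1.04x → x_m = 36.3245.
Total external benefit = ∫₀^{x_m} (14.48 + 0.48x) dx = 14.48×36.3245 + ½×0.48×36.3245² = 842.6514.

842.65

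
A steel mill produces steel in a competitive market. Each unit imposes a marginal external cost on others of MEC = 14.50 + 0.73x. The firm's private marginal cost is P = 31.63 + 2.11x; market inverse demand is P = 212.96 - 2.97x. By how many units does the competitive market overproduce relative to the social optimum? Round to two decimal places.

Market equilibrium (private): 31.63 + 2.11x = 212.96 - 2.97x → x_m = 35.6949.
Social marginal cost = private MC + MEC = 46.13 + 2.84x.
Set SMC = demand: 46.13 + 2.84x = 212.96 - 2.97x → x* = 28.7143.
Gap = |35.6949 − 28.7143| = 6.9806.

6.98 units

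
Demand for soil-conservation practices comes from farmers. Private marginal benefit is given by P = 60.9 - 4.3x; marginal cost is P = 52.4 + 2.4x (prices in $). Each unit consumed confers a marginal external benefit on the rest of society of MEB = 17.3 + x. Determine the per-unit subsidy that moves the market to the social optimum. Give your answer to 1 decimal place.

subsidy = $21.8 per unit

Social marginal benefit = demand + MEB = 78.2 - 3.3x.
Set SMB = MC: 78.2 - 3.3x = 52.4 + 2.4x → x* = 4.5263.
The Pigouvian subsidy equals MEB at x*: 17.3 + 1.0×4.5263 = 21.8263.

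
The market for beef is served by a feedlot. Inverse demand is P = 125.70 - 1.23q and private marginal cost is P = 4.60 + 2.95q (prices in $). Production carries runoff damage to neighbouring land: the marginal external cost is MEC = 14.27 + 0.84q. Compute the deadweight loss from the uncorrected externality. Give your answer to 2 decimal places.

Market equilibrium (private): 4.60 + 2.95q = 125.70 - 1.23q → q_m = 28.9713.
Social marginal cost = private MC + MEC = 18.87 + 3.79q.
Set SMC = demand: 18.87 + 3.79q = 125.70 - 1.23q → q* = 21.2809.
Height of the DWL triangle at q_m is SMC(q_m) − demand(q_m) = MEC(q_m) = 38.6059.
DWL = ½ × 7.6904 × 38.6059 = 148.4474.

DWL = $148.45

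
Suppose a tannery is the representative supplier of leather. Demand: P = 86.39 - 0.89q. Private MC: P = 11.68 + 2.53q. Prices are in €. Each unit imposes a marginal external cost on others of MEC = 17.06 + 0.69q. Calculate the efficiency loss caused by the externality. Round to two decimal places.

Market equilibrium (private): 11.68 + 2.53q = 86.39 - 0.89q → q_m = 21.8450.
Social marginal cost = private MC + MEC = 28.74 + 3.22q.
Set SMC = demand: 28.74 + 3.22q = 86.39 - 0.89q → q* = 14.0268.
Height of the DWL triangle at q_m is SMC(q_m) − demand(q_m) = MEC(q_m) = 32.1331.
DWL = ½ × 7.8182 × 32.1331 = 125.6115.

DWL = €125.61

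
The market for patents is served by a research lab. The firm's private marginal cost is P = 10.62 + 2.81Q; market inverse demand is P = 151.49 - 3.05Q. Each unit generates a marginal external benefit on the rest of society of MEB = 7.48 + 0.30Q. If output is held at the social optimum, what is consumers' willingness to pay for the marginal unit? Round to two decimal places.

P = 70.11

Social marginal cost = private MC − MEB = 3.14 + 2.51Q.
Set SMC = demand: 3.14 + 2.51Q = 151.49 - 3.05Q → Q* = 26.6817.
Consumer price on the demand curve at Q*: 151.49 − 3.05×26.6817 = 70.1108.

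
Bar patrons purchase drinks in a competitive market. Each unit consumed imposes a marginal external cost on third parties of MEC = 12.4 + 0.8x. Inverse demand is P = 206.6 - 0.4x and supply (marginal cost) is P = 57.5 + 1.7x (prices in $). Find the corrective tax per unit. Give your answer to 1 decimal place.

tax = $50.1 per unit

Social marginal benefit = demand − MEC = 194.2 - 1.2x.
Set SMB = MC: 194.2 - 1.2x = 57.5 + 1.7x → x* = 47.1379.
The Pigouvian tax equals MEC at x*: 12.4 + 0.8×47.1379 = 50.1103.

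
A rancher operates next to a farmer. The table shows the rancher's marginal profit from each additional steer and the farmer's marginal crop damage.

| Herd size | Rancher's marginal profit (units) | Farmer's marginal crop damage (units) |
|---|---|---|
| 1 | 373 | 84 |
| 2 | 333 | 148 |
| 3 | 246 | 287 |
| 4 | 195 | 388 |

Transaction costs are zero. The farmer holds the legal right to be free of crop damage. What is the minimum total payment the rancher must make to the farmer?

Efficient level: marginal profit ≥ marginal crop damage through level 2, so k* = 2.
With the farmer holding the right, the rancher must at least compensate total damage at k*: 84 + 148 = 232.

232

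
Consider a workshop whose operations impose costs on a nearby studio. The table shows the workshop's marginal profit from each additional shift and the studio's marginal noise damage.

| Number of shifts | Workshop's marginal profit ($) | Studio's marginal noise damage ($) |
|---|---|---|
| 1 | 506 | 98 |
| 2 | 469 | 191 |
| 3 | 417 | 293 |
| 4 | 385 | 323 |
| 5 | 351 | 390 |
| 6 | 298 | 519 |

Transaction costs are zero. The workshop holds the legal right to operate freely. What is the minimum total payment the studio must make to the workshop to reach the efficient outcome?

Left alone the workshop would choose level 6 (marginal profit stays positive).
Efficient level: k* = 4 (marginal profit ≥ marginal noise damage through 4).
The studio must at least cover the workshop's forgone profit from cutting 6→4: 351 + 298 = 649.

$649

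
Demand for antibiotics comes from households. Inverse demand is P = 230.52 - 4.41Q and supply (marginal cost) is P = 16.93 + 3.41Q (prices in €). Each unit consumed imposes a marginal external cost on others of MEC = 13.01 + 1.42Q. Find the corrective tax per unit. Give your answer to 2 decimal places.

tax = €43.84 per unit

Social marginal benefit = demand − MEC = 217.51 - 5.83Q.
Set SMB = MC: 217.51 - 5.83Q = 16.93 + 3.41Q → Q* = 21.7078.
The Pigouvian tax equals MEC at Q*: 13.01 + 1.42×21.7078 = 43.8351.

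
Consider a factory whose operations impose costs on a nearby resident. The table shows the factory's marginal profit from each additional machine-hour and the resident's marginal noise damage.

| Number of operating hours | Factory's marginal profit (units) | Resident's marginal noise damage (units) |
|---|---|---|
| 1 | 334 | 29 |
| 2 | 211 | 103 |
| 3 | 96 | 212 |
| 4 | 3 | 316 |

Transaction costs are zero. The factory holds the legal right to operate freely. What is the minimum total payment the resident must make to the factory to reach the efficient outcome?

Left alone the factory would choose level 4 (marginal profit stays positive).
Efficient level: k* = 2 (marginal profit ≥ marginal noise damage through 2).
The resident must at least cover the factory's forgone profit from cutting 4→2: 96 + 3 = 99.

99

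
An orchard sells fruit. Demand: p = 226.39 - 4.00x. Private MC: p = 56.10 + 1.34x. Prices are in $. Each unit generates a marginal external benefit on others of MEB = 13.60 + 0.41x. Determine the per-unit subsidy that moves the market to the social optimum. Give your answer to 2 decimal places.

subsidy = $28.89 per unit

Social marginal cost = private MC − MEB = 42.50 + 0.93x.
Set SMC = demand: 42.50 + 0.93x = 226.39 - 4.00x → x* = 37.3002.
The Pigouvian subsidy equals MEB at x*: 13.60 + 0.41×37.3002 = 28.8931.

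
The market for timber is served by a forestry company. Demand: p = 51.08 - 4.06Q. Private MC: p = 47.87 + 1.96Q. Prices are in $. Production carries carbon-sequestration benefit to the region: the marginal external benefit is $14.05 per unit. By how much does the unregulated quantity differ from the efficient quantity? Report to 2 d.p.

2.33 units

Market equilibrium (private): 47.87 + 1.96Q = 51.08 - 4.06Q → Q_m = 0.5332.
Social marginal cost = private MC − MEB = 33.82 + 1.96Q.
Set SMC = demand: 33.82 + 1.96Q = 51.08 - 4.06Q → Q* = 2.8671.
Gap = |0.5332 − 2.8671| = 2.3339.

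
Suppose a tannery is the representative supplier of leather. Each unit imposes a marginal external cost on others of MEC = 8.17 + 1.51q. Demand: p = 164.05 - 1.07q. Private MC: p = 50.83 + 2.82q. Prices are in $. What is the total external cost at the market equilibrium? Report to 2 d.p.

$877.37

Market equilibrium (private): 50.83 + 2.82q = 164.05 - 1.07q → q_m = 29.1054.
Total external cost = ∫₀^{q_m} (8.17 + 1.51q) dq = 8.17×29.1054 + ½×1.51×29.1054² = 877.3700.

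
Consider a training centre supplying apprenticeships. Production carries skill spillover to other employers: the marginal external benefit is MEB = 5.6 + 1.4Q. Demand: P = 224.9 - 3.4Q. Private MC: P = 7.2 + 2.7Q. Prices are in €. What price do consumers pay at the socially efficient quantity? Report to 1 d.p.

Social marginal cost = private MC − MEB = 1.6 + 1.3Q.
Set SMC = demand: 1.6 + 1.3Q = 224.9 - 3.4Q → Q* = 47.5106.
Consumer price on the demand curve at Q*: 224.9 − 3.4×47.5106 = 63.3640.

P = €63.4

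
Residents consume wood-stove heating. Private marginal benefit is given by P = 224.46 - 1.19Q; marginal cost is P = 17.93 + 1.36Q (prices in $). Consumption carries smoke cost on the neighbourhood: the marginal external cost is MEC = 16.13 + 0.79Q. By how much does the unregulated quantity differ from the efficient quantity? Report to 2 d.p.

23.99 units

Market equilibrium (private): 17.93 + 1.36Q = 224.46 - 1.19Q → Q_m = 80.9922.
Social marginal benefit = demand − MEC = 208.33 - 1.98Q.
Set SMB = MC: 208.33 - 1.98Q = 17.93 + 1.36Q → Q* = 57.0060.
Gap = |80.9922 − 57.0060| = 23.9862.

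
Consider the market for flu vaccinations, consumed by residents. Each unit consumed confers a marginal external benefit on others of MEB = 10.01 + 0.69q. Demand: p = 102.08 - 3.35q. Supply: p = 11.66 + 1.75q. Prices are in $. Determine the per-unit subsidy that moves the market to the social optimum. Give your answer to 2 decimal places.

Social marginal benefit = demand + MEB = 112.09 - 2.66q.
Set SMB = MC: 112.09 - 2.66q = 11.66 + 1.75q → q* = 22.7732.
The Pigouvian subsidy equals MEB at q*: 10.01 + 0.69×22.7732 = 25.7235.

subsidy = $25.72 per unit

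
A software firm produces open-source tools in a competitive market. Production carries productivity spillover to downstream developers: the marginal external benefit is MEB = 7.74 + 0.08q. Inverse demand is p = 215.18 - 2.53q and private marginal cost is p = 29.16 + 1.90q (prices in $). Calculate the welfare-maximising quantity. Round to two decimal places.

q* = 44.54

Social marginal cost = private MC − MEB = 21.42 + 1.82q.
Set SMC = demand: 21.42 + 1.82q = 215.18 - 2.53q → q* = 44.5425.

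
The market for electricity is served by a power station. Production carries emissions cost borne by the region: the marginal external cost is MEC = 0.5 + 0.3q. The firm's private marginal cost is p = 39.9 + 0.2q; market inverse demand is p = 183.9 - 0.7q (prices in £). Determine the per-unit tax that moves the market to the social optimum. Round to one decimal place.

Social marginal cost = private MC + MEC = 40.4 + 0.5q.
Set SMC = demand: 40.4 + 0.5q = 183.9 - 0.7q → q* = 119.5833.
The Pigouvian tax equals MEC at q*: 0.5 + 0.3×119.5833 = 36.3750.

tax = £36.4 per unit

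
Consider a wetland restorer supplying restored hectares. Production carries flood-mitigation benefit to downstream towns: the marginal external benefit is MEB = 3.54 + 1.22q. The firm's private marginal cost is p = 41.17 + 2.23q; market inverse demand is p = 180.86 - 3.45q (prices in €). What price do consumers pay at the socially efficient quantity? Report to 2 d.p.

P = €70.07

Social marginal cost = private MC − MEB = 37.63 + 1.01q.
Set SMC = demand: 37.63 + 1.01q = 180.86 - 3.45q → q* = 32.1143.
Consumer price on the demand curve at q*: 180.86 − 3.45×32.1143 = 70.0657.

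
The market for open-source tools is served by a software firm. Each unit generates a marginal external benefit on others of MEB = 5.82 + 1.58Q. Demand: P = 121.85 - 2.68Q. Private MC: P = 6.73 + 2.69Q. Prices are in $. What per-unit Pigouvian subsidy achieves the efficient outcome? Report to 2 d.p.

subsidy = $56.24 per unit

Social marginal cost = private MC − MEB = 0.91 + 1.11Q.
Set SMC = demand: 0.91 + 1.11Q = 121.85 - 2.68Q → Q* = 31.9103.
The Pigouvian subsidy equals MEB at Q*: 5.82 + 1.58×31.9103 = 56.2383.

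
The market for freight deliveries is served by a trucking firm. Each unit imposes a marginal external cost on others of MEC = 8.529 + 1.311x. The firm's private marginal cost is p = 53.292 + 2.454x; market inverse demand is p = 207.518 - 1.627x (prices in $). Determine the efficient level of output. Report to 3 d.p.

x* = 27.021

Social marginal cost = private MC + MEC = 61.821 + 3.765x.
Set SMC = demand: 61.821 + 3.765x = 207.518 - 1.627x → x* = 27.0210.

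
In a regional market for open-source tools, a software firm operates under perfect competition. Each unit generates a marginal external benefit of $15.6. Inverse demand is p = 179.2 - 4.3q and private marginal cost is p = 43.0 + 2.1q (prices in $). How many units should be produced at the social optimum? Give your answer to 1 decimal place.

q* = 23.7

Social marginal cost = private MC − MEB = 27.4 + 2.1q.
Set SMC = demand: 27.4 + 2.1q = 179.2 - 4.3q → q* = 23.7188.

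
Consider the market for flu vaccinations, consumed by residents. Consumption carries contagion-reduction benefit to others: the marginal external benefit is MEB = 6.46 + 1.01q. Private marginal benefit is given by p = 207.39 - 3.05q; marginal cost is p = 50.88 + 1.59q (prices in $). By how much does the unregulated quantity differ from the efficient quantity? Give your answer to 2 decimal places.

Market equilibrium (private): 50.88 + 1.59q = 207.39 - 3.05q → q_m = 33.7306.
Social marginal benefit = demand + MEB = 213.85 - 2.04q.
Set SMB = MC: 213.85 - 2.04q = 50.88 + 1.59q → q* = 44.8953.
Gap = |33.7306 − 44.8953| = 11.1647.

11.16 units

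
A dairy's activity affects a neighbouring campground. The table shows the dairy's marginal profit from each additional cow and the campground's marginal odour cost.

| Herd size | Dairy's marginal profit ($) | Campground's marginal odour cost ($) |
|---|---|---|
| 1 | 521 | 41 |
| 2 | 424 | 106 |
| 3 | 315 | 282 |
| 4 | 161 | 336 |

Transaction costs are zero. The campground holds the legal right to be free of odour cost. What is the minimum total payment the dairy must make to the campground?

Efficient level: marginal profit ≥ marginal odour cost through level 3, so k* = 3.
With the campground holding the right, the dairy must at least compensate total damage at k*: 41 + 106 + 282 = 429.

$429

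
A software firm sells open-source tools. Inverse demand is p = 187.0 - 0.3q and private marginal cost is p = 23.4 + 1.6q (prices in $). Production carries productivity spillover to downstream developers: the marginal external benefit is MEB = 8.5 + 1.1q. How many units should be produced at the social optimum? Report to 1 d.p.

q* = 215.1

Social marginal cost = private MC − MEB = 14.9 + 0.5q.
Set SMC = demand: 14.9 + 0.5q = 187.0 - 0.3q → q* = 215.1250.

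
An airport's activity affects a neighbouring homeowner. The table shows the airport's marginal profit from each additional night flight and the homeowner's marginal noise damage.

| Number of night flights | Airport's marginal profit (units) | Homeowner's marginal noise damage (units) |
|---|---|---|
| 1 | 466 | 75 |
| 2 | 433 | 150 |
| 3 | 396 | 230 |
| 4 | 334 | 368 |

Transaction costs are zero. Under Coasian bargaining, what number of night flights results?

3

Bargaining reaches the level where marginal profit last exceeds marginal noise damage.
That holds through level 3 (396 ≥ 230) but not at 4 (334 < 368).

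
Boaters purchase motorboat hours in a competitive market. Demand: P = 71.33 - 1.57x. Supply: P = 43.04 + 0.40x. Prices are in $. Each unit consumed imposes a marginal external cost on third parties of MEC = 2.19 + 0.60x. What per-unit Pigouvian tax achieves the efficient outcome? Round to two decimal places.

tax = $8.28 per unit

Social marginal benefit = demand − MEC = 69.14 - 2.17x.
Set SMB = MC: 69.14 - 2.17x = 43.04 + 0.40x → x* = 10.1556.
The Pigouvian tax equals MEC at x*: 2.19 + 0.60×10.1556 = 8.2834.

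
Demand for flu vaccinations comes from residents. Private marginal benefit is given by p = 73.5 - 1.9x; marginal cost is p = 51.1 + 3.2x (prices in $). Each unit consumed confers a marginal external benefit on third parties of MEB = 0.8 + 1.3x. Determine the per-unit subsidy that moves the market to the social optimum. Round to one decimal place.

Social marginal benefit = demand + MEB = 74.3 - 0.6x.
Set SMB = MC: 74.3 - 0.6x = 51.1 + 3.2x → x* = 6.1053.
The Pigouvian subsidy equals MEB at x*: 0.8 + 1.3×6.1053 = 8.7369.

subsidy = $8.7 per unit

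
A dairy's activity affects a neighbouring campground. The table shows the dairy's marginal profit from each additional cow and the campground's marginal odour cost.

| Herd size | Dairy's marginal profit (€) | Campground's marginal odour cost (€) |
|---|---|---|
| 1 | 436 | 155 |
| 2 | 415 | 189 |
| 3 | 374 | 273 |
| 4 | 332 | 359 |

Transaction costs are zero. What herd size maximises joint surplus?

3

Bargaining reaches the level where marginal profit last exceeds marginal odour cost.
That holds through level 3 (374 ≥ 273) but not at 4 (332 < 359).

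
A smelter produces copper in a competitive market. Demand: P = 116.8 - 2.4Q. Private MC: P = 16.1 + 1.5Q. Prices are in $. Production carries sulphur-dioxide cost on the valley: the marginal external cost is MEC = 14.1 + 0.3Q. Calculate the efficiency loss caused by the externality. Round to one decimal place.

Market equilibrium (private): 16.1 + 1.5Q = 116.8 - 2.4Q → Q_m = 25.8205.
Social marginal cost = private MC + MEC = 30.2 + 1.8Q.
Set SMC = demand: 30.2 + 1.8Q = 116.8 - 2.4Q → Q* = 20.6190.
The loss is the area between SMC and demand from Q* to Q_m; with linear curves that's a triangle of height MEC(Q_m).
DWL = ½ × 5.2015 × 21.8462 = 56.8165.

DWL = $56.8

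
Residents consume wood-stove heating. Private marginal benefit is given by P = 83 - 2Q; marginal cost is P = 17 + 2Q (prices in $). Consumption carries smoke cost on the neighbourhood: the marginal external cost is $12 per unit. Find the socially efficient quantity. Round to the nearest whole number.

Social marginal benefit = demand − MEC = 71 - 2Q.
Set SMB = MC: 71 - 2Q = 17 + 2Q → Q* = 13.5000.

Q* = 14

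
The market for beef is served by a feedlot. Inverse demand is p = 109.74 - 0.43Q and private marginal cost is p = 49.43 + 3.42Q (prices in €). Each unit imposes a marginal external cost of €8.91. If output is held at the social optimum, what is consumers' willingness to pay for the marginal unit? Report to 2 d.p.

P = €104.00

Social marginal cost = private MC + MEC = 58.34 + 3.42Q.
Set SMC = demand: 58.34 + 3.42Q = 109.74 - 0.43Q → Q* = 13.3506.
Consumer price on the demand curve at Q*: 109.74 − 0.43×13.3506 = 103.9992.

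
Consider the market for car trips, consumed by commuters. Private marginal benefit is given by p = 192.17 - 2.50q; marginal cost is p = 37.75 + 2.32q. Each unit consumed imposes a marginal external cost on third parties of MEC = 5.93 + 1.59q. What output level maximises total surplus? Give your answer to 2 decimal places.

q* = 23.17

Social marginal benefit = demand − MEC = 186.24 - 4.09q.
Set SMB = MC: 186.24 - 4.09q = 37.75 + 2.32q → q* = 23.1654.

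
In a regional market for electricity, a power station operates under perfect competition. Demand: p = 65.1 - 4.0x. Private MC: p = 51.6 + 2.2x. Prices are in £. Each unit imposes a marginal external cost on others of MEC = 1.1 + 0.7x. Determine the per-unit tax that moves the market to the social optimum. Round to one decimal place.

Social marginal cost = private MC + MEC = 52.7 + 2.9x.
Set SMC = demand: 52.7 + 2.9x = 65.1 - 4.0x → x* = 1.7971.
The Pigouvian tax equals MEC at x*: 1.1 + 0.7×1.7971 = 2.3580.

tax = £2.4 per unit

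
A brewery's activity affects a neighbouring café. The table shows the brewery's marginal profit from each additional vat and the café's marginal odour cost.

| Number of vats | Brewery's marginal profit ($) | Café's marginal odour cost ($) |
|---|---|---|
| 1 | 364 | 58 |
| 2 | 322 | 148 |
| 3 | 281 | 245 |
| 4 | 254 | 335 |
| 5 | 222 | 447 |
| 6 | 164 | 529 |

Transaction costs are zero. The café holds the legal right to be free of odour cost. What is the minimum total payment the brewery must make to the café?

$451

Efficient level: marginal profit ≥ marginal odour cost through level 3, so k* = 3.
With the café holding the right, the brewery must at least compensate total damage at k*: 58 + 148 + 245 = 451.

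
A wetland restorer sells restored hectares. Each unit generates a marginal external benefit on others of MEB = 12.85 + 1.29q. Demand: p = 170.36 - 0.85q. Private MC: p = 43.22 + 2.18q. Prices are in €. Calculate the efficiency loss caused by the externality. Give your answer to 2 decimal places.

DWL = €1289.13

Market equilibrium (private): 43.22 + 2.18q = 170.36 - 0.85q → q_m = 41.9604.
Social marginal cost = private MC − MEB = 30.37 + 0.89q.
Set SMC = demand: 30.37 + 0.89q = 170.36 - 0.85q → q* = 80.4540.
Height of the DWL triangle at q_m is demand(q_m) − SMC(q_m) = MEB(q_m) = 66.9789.
DWL = ½ × 38.4936 × 66.9789 = 1289.1295.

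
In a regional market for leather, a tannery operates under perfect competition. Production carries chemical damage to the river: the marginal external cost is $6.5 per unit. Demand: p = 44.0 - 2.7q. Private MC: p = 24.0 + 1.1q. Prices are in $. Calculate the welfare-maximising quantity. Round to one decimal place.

Social marginal cost = private MC + MEC = 30.5 + 1.1q.
Set SMC = demand: 30.5 + 1.1q = 44.0 - 2.7q → q* = 3.5526.

q* = 3.6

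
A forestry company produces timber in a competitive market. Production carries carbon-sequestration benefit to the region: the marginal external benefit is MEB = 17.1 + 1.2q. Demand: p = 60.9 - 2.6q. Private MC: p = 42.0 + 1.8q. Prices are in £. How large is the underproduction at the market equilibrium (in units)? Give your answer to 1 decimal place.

7.0 units

Market equilibrium (private): 42.0 + 1.8q = 60.9 - 2.6q → q_m = 4.2955.
Social marginal cost = private MC − MEB = 24.9 + 0.6q.
Set SMC = demand: 24.9 + 0.6q = 60.9 - 2.6q → q* = 11.2500.
Gap = |4.2955 − 11.2500| = 6.9545.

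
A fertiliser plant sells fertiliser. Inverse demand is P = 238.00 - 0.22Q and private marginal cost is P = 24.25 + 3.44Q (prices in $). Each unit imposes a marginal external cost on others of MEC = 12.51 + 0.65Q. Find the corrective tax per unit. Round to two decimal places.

Social marginal cost = private MC + MEC = 36.76 + 4.09Q.
Set SMC = demand: 36.76 + 4.09Q = 238.00 - 0.22Q → Q* = 46.6914.
The Pigouvian tax equals MEC at Q*: 12.51 + 0.65×46.6914 = 42.8594.

tax = $42.86 per unit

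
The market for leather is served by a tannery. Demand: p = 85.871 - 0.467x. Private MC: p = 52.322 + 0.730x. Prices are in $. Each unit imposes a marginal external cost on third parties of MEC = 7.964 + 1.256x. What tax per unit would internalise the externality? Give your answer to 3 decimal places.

Social marginal cost = private MC + MEC = 60.286 + 1.986x.
Set SMC = demand: 60.286 + 1.986x = 85.871 - 0.467x → x* = 10.4301.
The Pigouvian tax equals MEC at x*: 7.964 + 1.256×10.4301 = 21.0642.

tax = $21.064 per unit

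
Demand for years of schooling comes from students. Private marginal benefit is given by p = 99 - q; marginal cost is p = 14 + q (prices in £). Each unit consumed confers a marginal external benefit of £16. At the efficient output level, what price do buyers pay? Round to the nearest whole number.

Social marginal benefit = demand + MEB = 115 - q.
Set SMB = MC: 115 - q = 14 + q → q* = 50.5000.
Consumer price on the demand curve at q*: 99 − 1×50.5000 = 48.5000.

P = £49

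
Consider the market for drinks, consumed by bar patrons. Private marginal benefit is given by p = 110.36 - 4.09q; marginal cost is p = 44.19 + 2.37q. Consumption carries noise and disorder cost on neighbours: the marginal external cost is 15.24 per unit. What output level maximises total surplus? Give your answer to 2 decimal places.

Social marginal benefit = demand − MEC = 95.12 - 4.09q.
Set SMB = MC: 95.12 - 4.09q = 44.19 + 2.37q → q* = 7.8839.

q* = 7.88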